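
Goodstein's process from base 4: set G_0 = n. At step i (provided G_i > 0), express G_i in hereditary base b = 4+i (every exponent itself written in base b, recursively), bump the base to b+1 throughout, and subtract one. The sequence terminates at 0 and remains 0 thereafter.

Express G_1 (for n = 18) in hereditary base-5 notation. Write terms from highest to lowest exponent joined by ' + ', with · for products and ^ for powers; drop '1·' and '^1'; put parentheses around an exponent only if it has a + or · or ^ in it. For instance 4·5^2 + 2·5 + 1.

[0] 18 ≡ 4^2 + 2 (base 4). Lift 5: 27. −1: 26.
[1] 26 ≡ 5^2 + 1 (base 5). Lift 6: 37. −1: 36.

5^2 + 1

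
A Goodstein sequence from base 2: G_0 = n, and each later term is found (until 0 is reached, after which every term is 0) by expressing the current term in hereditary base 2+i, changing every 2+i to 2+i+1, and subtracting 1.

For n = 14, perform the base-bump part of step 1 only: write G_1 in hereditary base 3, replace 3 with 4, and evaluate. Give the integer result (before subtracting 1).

1282

(0) 14|_2 = 2^(2 + 1) + 2^2 + 2 ↦ 3^(3 + 1) + 3^3 + 3|_3 = 111 ⇒ 110
(1) 110|_3 = 3^(3 + 1) + 3^3 + 2 ↦ 4^(4 + 1) + 4^4 + 2|_4 = 1282 ⇒ 1281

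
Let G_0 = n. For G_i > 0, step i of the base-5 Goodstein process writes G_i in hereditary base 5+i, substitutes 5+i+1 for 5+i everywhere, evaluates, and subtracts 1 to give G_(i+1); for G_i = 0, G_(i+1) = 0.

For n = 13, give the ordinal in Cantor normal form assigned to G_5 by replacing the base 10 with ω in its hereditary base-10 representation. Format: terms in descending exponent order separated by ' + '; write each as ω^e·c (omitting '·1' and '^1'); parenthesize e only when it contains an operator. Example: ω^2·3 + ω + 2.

ω + 7

step 0: 13 = 2·5 + 3; sub 6 for 5: 2·6 + 3; = 15; G_1 = 15−1 = 14
step 1: 14 = 2·6 + 2; sub 7 for 6: 2·7 + 2; = 16; G_2 = 16−1 = 15
step 2: 15 = 2·7 + 1; sub 8 for 7: 2·8 + 1; = 17; G_3 = 17−1 = 16
step 3: 16 = 2·8; sub 9 for 8: 2·9; = 18; G_4 = 18−1 = 17
step 4: 17 = 9 + 8; sub 10 for 9: 10 + 8; = 18; G_5 = 18−1 = 17
step 5: 17 = 10 + 7; sub 11 for 10: 11 + 7; = 18; G_6 = 18−1 = 17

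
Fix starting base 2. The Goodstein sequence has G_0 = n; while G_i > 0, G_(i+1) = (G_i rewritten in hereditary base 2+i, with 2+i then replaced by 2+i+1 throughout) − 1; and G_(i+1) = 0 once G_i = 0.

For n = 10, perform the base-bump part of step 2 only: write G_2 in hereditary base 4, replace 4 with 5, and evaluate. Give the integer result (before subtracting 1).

15626

i=0: 10 = 2^(2 + 1) + 2 (b=2); 2→3: 3^(3 + 1) + 3 = 84; 84−1 = 83
i=1: 83 = 3^(3 + 1) + 2 (b=3); 3→4: 4^(4 + 1) + 2 = 1026; 1026−1 = 1025
i=2: 1025 = 4^(4 + 1) + 1 (b=4); 4→5: 5^(5 + 1) + 1 = 15626; 15626−1 = 15625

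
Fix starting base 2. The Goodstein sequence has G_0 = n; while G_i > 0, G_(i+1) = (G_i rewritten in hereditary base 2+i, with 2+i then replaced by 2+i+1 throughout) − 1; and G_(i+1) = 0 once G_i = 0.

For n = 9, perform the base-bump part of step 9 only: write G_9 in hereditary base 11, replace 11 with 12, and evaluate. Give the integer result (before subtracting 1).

G_0=9  [base 2] 2^(2 + 1) + 1  →[2↦3]→  3^(3 + 1) + 1 = 82  −1 ⇒ G_1=81
G_1=81  [base 3] 3^(3 + 1)  →[3↦4]→  4^(4 + 1) = 1024  −1 ⇒ G_2=1023
G_2=1023  [base 4] 3·4^4 + 3·4^3 + 3·4^2 + 3·4 + 3  →[4↦5]→  3·5^5 + 3·5^3 + 3·5^2 + 3·5 + 3 = 9843  −1 ⇒ G_3=9842
G_3=9842  [base 5] 3·5^5 + 3·5^3 + 3·5^2 + 3·5 + 2  →[5↦6]→  3·6^6 + 3·6^3 + 3·6^2 + 3·6 + 2 = 140744  −1 ⇒ G_4=140743
G_4=140743  [base 6] 3·6^6 + 3·6^3 + 3·6^2 + 3·6 + 1  →[6↦7]→  3·7^7 + 3·7^3 + 3·7^2 + 3·7 + 1 = 2471827  −1 ⇒ G_5=2471826
G_5=2471826  [base 7] 3·7^7 + 3·7^3 + 3·7^2 + 3·7  →[7↦8]→  3·8^8 + 3·8^3 + 3·8^2 + 3·8 = 50333400  −1 ⇒ G_6=50333399
G_6=50333399  [base 8] 3·8^8 + 3·8^3 + 3·8^2 + 2·8 + 7  →[8↦9]→  3·9^9 + 3·9^3 + 3·9^2 + 2·9 + 7 = 1162263922  −1 ⇒ G_7=1162263921
G_7=1162263921  [base 9] 3·9^9 + 3·9^3 + 3·9^2 + 2·9 + 6  →[9↦10]→  3·10^10 + 3·10^3 + 3·10^2 + 2·10 + 6 = 30000003326  −1 ⇒ G_8=30000003325
G_8=30000003325  [base 10] 3·10^10 + 3·10^3 + 3·10^2 + 2·10 + 5  →[10↦11]→  3·11^11 + 3·11^3 + 3·11^2 + 2·11 + 5 = 855935016216  −1 ⇒ G_9=855935016215

26748301350412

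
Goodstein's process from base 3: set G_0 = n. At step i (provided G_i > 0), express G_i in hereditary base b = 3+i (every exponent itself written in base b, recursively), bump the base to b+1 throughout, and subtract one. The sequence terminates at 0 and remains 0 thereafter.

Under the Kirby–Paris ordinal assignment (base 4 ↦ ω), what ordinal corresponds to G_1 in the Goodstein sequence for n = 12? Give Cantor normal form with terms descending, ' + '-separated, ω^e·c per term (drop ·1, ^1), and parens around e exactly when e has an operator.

ω^2 + 3

[0] 12 ≡ 3^2 + 3 (base 3). Lift 4: 20. −1: 19.
[1] 19 ≡ 4^2 + 3 (base 4). Lift 5: 28. −1: 27.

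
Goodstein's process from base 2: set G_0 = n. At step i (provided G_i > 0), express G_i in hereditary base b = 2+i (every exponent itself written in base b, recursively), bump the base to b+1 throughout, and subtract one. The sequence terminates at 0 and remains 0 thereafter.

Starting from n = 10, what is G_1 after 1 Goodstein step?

G_0=10  [base 2] 2^(2 + 1) + 2  →[2↦3]→  3^(3 + 1) + 3 = 84  −1 ⇒ G_1=83
G_1=83  [base 3] 3^(3 + 1) + 2  →[3↦4]→  4^(4 + 1) + 2 = 1026  −1 ⇒ G_2=1025

83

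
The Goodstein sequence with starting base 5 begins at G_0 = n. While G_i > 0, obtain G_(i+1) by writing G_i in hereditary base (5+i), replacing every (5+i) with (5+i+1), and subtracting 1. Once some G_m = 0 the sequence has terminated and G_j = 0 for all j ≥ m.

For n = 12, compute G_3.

step 0: 12 = 2·5 + 2; sub 6 for 5: 2·6 + 2; = 14; G_1 = 14−1 = 13
step 1: 13 = 2·6 + 1; sub 7 for 6: 2·7 + 1; = 15; G_2 = 15−1 = 14
step 2: 14 = 2·7; sub 8 for 7: 2·8; = 16; G_3 = 16−1 = 15
step 3: 15 = 8 + 7; sub 9 for 8: 9 + 7; = 16; G_4 = 16−1 = 15

15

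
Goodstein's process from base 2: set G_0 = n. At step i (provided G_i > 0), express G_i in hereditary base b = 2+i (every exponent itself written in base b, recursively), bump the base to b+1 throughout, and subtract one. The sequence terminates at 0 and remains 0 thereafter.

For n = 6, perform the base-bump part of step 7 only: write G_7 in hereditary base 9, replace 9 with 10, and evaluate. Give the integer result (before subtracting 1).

(0) 6|_2 = 2^2 + 2 ↦ 3^3 + 3|_3 = 30 ⇒ 29
(1) 29|_3 = 3^3 + 2 ↦ 4^4 + 2|_4 = 258 ⇒ 257
(2) 257|_4 = 4^4 + 1 ↦ 5^5 + 1|_5 = 3126 ⇒ 3125
(3) 3125|_5 = 5^5 ↦ 6^6|_6 = 46656 ⇒ 46655
(4) 46655|_6 = 5·6^5 + 5·6^4 + 5·6^3 + 5·6^2 + 5·6 + 5 ↦ 5·7^5 + 5·7^4 + 5·7^3 + 5·7^2 + 5·7 + 5|_7 = 98040 ⇒ 98039
(5) 98039|_7 = 5·7^5 + 5·7^4 + 5·7^3 + 5·7^2 + 5·7 + 4 ↦ 5·8^5 + 5·8^4 + 5·8^3 + 5·8^2 + 5·8 + 4|_8 = 187244 ⇒ 187243
(6) 187243|_8 = 5·8^5 + 5·8^4 + 5·8^3 + 5·8^2 + 5·8 + 3 ↦ 5·9^5 + 5·9^4 + 5·9^3 + 5·9^2 + 5·9 + 3|_9 = 332148 ⇒ 332147
(7) 332147|_9 = 5·9^5 + 5·9^4 + 5·9^3 + 5·9^2 + 5·9 + 2 ↦ 5·10^5 + 5·10^4 + 5·10^3 + 5·10^2 + 5·10 + 2|_10 = 555552 ⇒ 555551

555552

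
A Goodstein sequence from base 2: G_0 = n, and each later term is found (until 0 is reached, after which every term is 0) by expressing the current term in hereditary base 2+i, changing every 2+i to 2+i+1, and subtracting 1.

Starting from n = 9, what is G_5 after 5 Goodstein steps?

G_0=9  [base 2] 2^(2 + 1) + 1  →[2↦3]→  3^(3 + 1) + 1 = 82  −1 ⇒ G_1=81
G_1=81  [base 3] 3^(3 + 1)  →[3↦4]→  4^(4 + 1) = 1024  −1 ⇒ G_2=1023
G_2=1023  [base 4] 3·4^4 + 3·4^3 + 3·4^2 + 3·4 + 3  →[4↦5]→  3·5^5 + 3·5^3 + 3·5^2 + 3·5 + 3 = 9843  −1 ⇒ G_3=9842
G_3=9842  [base 5] 3·5^5 + 3·5^3 + 3·5^2 + 3·5 + 2  →[5↦6]→  3·6^6 + 3·6^3 + 3·6^2 + 3·6 + 2 = 140744  −1 ⇒ G_4=140743
G_4=140743  [base 6] 3·6^6 + 3·6^3 + 3·6^2 + 3·6 + 1  →[6↦7]→  3·7^7 + 3·7^3 + 3·7^2 + 3·7 + 1 = 2471827  −1 ⇒ G_5=2471826
G_5=2471826  [base 7] 3·7^7 + 3·7^3 + 3·7^2 + 3·7  →[7↦8]→  3·8^8 + 3·8^3 + 3·8^2 + 3·8 = 50333400  −1 ⇒ G_6=50333399

2471826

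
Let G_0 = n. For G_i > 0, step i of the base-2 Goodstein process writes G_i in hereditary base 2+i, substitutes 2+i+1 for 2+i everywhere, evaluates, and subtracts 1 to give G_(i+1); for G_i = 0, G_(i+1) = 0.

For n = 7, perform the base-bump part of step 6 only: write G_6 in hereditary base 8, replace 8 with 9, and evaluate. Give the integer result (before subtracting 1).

step 0: 7 = 2^2 + 2 + 1; sub 3 for 2: 3^3 + 3 + 1; = 31; G_1 = 31−1 = 30
step 1: 30 = 3^3 + 3; sub 4 for 3: 4^4 + 4; = 260; G_2 = 260−1 = 259
step 2: 259 = 4^4 + 3; sub 5 for 4: 5^5 + 3; = 3128; G_3 = 3128−1 = 3127
step 3: 3127 = 5^5 + 2; sub 6 for 5: 6^6 + 2; = 46658; G_4 = 46658−1 = 46657
step 4: 46657 = 6^6 + 1; sub 7 for 6: 7^7 + 1; = 823544; G_5 = 823544−1 = 823543
step 5: 823543 = 7^7; sub 8 for 7: 8^8; = 16777216; G_6 = 16777216−1 = 16777215
step 6: 16777215 = 7·8^7 + 7·8^6 + 7·8^5 + 7·8^4 + 7·8^3 + 7·8^2 + 7·8 + 7; sub 9 for 8: 7·9^7 + 7·9^6 + 7·9^5 + 7·9^4 + 7·9^3 + 7·9^2 + 7·9 + 7; = 37665880; G_7 = 37665880−1 = 37665879

37665880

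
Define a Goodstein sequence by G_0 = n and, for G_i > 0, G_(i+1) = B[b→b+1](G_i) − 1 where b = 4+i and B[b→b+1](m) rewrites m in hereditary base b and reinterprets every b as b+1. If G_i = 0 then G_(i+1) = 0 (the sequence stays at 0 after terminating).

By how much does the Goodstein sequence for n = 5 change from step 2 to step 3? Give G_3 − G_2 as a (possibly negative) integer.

5 —HB4→ 4 + 1 —bump→ 5 + 1 = 6 —(−1)→ 5
5 —HB5→ 5 —bump→ 6 = 6 —(−1)→ 5
5 —HB6→ 5 —bump→ 5 = 5 —(−1)→ 4

-1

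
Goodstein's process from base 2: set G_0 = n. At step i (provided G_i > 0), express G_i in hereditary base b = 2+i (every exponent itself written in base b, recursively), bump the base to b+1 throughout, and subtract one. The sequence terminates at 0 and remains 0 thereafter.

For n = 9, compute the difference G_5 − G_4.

base 2: 9 = 2^(2 + 1) + 1; at 3: 3^(3 + 1) + 1 = 82; next = 81
base 3: 81 = 3^(3 + 1); at 4: 4^(4 + 1) = 1024; next = 1023
base 4: 1023 = 3·4^4 + 3·4^3 + 3·4^2 + 3·4 + 3; at 5: 3·5^5 + 3·5^3 + 3·5^2 + 3·5 + 3 = 9843; next = 9842
base 5: 9842 = 3·5^5 + 3·5^3 + 3·5^2 + 3·5 + 2; at 6: 3·6^6 + 3·6^3 + 3·6^2 + 3·6 + 2 = 140744; next = 140743
base 6: 140743 = 3·6^6 + 3·6^3 + 3·6^2 + 3·6 + 1; at 7: 3·7^7 + 3·7^3 + 3·7^2 + 3·7 + 1 = 2471827; next = 2471826

2331083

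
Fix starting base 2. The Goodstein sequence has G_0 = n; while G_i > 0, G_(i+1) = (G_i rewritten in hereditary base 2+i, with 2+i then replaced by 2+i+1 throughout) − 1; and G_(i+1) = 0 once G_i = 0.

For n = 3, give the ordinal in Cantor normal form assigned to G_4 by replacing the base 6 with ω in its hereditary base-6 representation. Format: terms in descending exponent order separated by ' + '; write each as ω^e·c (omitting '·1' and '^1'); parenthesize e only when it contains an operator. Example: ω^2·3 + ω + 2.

G_0 = 3. HB_2(3) = 2 + 1. Bump = 4. G_1 = 3.
G_1 = 3. HB_3(3) = 3. Bump = 4. G_2 = 3.
G_2 = 3. HB_4(3) = 3. Bump = 3. G_3 = 2.
G_3 = 2. HB_5(2) = 2. Bump = 2. G_4 = 1.
G_4 = 1. HB_6(1) = 1. Bump = 1. G_5 = 0.

1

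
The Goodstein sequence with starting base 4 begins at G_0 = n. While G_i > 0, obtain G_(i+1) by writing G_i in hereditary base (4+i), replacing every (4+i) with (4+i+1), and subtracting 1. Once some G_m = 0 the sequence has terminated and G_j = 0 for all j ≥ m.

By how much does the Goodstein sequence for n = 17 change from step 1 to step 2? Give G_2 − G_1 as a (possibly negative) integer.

10

G_0=17  [base 4] 4^2 + 1  →[4↦5]→  5^2 + 1 = 26  −1 ⇒ G_1=25
G_1=25  [base 5] 5^2  →[5↦6]→  6^2 = 36  −1 ⇒ G_2=35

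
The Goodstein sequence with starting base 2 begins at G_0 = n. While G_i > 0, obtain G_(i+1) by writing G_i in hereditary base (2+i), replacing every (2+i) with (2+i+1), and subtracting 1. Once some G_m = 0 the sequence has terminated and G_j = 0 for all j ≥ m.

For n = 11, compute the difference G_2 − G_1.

943

base 2: 11 = 2^(2 + 1) + 2 + 1; at 3: 3^(3 + 1) + 3 + 1 = 85; next = 84
base 3: 84 = 3^(3 + 1) + 3; at 4: 4^(4 + 1) + 4 = 1028; next = 1027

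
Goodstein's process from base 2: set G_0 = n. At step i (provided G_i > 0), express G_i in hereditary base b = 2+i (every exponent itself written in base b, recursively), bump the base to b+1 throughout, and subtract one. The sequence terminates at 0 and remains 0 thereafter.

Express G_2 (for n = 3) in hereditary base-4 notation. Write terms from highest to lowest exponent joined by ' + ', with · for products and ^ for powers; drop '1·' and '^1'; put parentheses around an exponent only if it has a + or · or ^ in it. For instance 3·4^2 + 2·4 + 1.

3

G_0 = 3. HB_2(3) = 2 + 1. Bump = 4. G_1 = 3.
G_1 = 3. HB_3(3) = 3. Bump = 4. G_2 = 3.
G_2 = 3. HB_4(3) = 3. Bump = 3. G_3 = 2.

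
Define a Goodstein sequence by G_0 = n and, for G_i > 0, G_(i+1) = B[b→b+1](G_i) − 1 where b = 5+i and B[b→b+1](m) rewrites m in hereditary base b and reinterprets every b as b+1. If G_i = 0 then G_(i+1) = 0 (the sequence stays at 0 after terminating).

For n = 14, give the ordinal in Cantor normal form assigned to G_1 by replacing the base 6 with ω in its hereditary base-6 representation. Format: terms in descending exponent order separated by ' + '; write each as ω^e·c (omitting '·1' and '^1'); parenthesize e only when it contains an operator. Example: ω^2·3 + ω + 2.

ω·2 + 3

G_0=14  [base 5] 2·5 + 4  →[5↦6]→  2·6 + 4 = 16  −1 ⇒ G_1=15
G_1=15  [base 6] 2·6 + 3  →[6↦7]→  2·7 + 3 = 17  −1 ⇒ G_2=16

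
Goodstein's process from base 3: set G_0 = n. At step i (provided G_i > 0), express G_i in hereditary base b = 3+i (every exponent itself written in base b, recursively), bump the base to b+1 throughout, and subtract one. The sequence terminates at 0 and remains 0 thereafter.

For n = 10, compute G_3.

G_0 = 10. HB_3(10) = 3^2 + 1. Bump = 17. G_1 = 16.
G_1 = 16. HB_4(16) = 4^2. Bump = 25. G_2 = 24.
G_2 = 24. HB_5(24) = 4·5 + 4. Bump = 28. G_3 = 27.

27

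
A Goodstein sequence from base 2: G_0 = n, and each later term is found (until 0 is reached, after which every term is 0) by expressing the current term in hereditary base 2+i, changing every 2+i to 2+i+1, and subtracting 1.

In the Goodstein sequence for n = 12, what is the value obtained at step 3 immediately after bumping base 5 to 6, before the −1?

[0] 12 ≡ 2^(2 + 1) + 2^2 (base 2). Lift 3: 108. −1: 107.
[1] 107 ≡ 3^(3 + 1) + 2·3^2 + 2·3 + 2 (base 3). Lift 4: 1066. −1: 1065.
[2] 1065 ≡ 4^(4 + 1) + 2·4^2 + 2·4 + 1 (base 4). Lift 5: 15686. −1: 15685.
[3] 15685 ≡ 5^(5 + 1) + 2·5^2 + 2·5 (base 5). Lift 6: 280020. −1: 280019.

280020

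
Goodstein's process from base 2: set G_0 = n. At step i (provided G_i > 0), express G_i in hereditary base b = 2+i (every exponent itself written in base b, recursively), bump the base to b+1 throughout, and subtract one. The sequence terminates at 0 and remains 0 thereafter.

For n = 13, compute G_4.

280711

i=0: 13 = 2^(2 + 1) + 2^2 + 1 (b=2); 2→3: 3^(3 + 1) + 3^3 + 1 = 109; 109−1 = 108
i=1: 108 = 3^(3 + 1) + 3^3 (b=3); 3→4: 4^(4 + 1) + 4^4 = 1280; 1280−1 = 1279
i=2: 1279 = 4^(4 + 1) + 3·4^3 + 3·4^2 + 3·4 + 3 (b=4); 4→5: 5^(5 + 1) + 3·5^3 + 3·5^2 + 3·5 + 3 = 16093; 16093−1 = 16092
i=3: 16092 = 5^(5 + 1) + 3·5^3 + 3·5^2 + 3·5 + 2 (b=5); 5→6: 6^(6 + 1) + 3·6^3 + 3·6^2 + 3·6 + 2 = 280712; 280712−1 = 280711
i=4: 280711 = 6^(6 + 1) + 3·6^3 + 3·6^2 + 3·6 + 1 (b=6); 6→7: 7^(7 + 1) + 3·7^3 + 3·7^2 + 3·7 + 1 = 5765999; 5765999−1 = 5765998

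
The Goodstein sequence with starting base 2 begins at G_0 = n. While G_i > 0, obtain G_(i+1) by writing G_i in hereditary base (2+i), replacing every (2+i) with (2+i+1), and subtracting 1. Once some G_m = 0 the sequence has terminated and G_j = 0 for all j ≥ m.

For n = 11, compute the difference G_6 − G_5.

128452926

[0] 11 ≡ 2^(2 + 1) + 2 + 1 (base 2). Lift 3: 85. −1: 84.
[1] 84 ≡ 3^(3 + 1) + 3 (base 3). Lift 4: 1028. −1: 1027.
[2] 1027 ≡ 4^(4 + 1) + 3 (base 4). Lift 5: 15628. −1: 15627.
[3] 15627 ≡ 5^(5 + 1) + 2 (base 5). Lift 6: 279938. −1: 279937.
[4] 279937 ≡ 6^(6 + 1) + 1 (base 6). Lift 7: 5764802. −1: 5764801.
[5] 5764801 ≡ 7^(7 + 1) (base 7). Lift 8: 134217728. −1: 134217727.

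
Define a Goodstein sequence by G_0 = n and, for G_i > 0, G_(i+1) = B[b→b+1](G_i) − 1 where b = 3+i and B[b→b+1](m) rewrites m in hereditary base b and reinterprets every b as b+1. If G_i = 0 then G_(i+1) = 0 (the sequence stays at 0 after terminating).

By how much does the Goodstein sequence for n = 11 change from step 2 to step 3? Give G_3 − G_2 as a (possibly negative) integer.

i=0: 11 = 3^2 + 2 (b=3); 3→4: 4^2 + 2 = 18; 18−1 = 17
i=1: 17 = 4^2 + 1 (b=4); 4→5: 5^2 + 1 = 26; 26−1 = 25
i=2: 25 = 5^2 (b=5); 5→6: 6^2 = 36; 36−1 = 35

10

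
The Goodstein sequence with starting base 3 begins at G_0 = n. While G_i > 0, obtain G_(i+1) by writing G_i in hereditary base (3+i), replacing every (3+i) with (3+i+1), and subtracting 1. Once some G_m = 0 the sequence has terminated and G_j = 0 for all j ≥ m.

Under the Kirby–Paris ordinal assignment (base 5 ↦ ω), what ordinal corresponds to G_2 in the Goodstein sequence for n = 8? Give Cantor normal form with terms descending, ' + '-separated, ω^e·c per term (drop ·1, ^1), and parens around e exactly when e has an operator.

step 0: 8 = 2·3 + 2; sub 4 for 3: 2·4 + 2; = 10; G_1 = 10−1 = 9
step 1: 9 = 2·4 + 1; sub 5 for 4: 2·5 + 1; = 11; G_2 = 11−1 = 10
step 2: 10 = 2·5; sub 6 for 5: 2·6; = 12; G_3 = 12−1 = 11

ω·2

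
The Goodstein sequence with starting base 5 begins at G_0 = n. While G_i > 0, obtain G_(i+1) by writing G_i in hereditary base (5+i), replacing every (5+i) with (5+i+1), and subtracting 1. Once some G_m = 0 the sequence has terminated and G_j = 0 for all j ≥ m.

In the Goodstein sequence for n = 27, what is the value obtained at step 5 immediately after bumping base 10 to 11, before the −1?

82

G_0 = 27. HB_5(27) = 5^2 + 2. Bump = 38. G_1 = 37.
G_1 = 37. HB_6(37) = 6^2 + 1. Bump = 50. G_2 = 49.
G_2 = 49. HB_7(49) = 7^2. Bump = 64. G_3 = 63.
G_3 = 63. HB_8(63) = 7·8 + 7. Bump = 70. G_4 = 69.
G_4 = 69. HB_9(69) = 7·9 + 6. Bump = 76. G_5 = 75.
G_5 = 75. HB_10(75) = 7·10 + 5. Bump = 82. G_6 = 81.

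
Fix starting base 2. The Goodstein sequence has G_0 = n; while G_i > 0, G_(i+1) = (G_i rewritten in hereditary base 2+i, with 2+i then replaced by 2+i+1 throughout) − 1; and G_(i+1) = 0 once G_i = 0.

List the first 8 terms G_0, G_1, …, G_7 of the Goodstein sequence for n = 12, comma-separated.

step 0: 12 = 2^(2 + 1) + 2^2; sub 3 for 2: 3^(3 + 1) + 3^3; = 108; G_1 = 108−1 = 107
step 1: 107 = 3^(3 + 1) + 2·3^2 + 2·3 + 2; sub 4 for 3: 4^(4 + 1) + 2·4^2 + 2·4 + 2; = 1066; G_2 = 1066−1 = 1065
step 2: 1065 = 4^(4 + 1) + 2·4^2 + 2·4 + 1; sub 5 for 4: 5^(5 + 1) + 2·5^2 + 2·5 + 1; = 15686; G_3 = 15686−1 = 15685
step 3: 15685 = 5^(5 + 1) + 2·5^2 + 2·5; sub 6 for 5: 6^(6 + 1) + 2·6^2 + 2·6; = 280020; G_4 = 280020−1 = 280019
step 4: 280019 = 6^(6 + 1) + 2·6^2 + 6 + 5; sub 7 for 6: 7^(7 + 1) + 2·7^2 + 7 + 5; = 5764911; G_5 = 5764911−1 = 5764910
step 5: 5764910 = 7^(7 + 1) + 2·7^2 + 7 + 4; sub 8 for 7: 8^(8 + 1) + 2·8^2 + 8 + 4; = 134217868; G_6 = 134217868−1 = 134217867
step 6: 134217867 = 8^(8 + 1) + 2·8^2 + 8 + 3; sub 9 for 8: 9^(9 + 1) + 2·9^2 + 9 + 3; = 3486784575; G_7 = 3486784575−1 = 3486784574

12, 107, 1065, 15685, 280019, 5764910, 134217867, 3486784574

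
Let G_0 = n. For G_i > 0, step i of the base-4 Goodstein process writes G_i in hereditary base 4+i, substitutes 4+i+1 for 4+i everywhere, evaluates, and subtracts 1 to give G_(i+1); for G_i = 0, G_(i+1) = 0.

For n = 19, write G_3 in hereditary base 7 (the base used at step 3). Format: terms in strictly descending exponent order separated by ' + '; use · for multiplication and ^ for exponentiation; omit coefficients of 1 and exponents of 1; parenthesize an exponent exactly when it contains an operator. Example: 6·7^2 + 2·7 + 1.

(0) 19|_4 = 4^2 + 3 ↦ 5^2 + 3|_5 = 28 ⇒ 27
(1) 27|_5 = 5^2 + 2 ↦ 6^2 + 2|_6 = 38 ⇒ 37
(2) 37|_6 = 6^2 + 1 ↦ 7^2 + 1|_7 = 50 ⇒ 49
(3) 49|_7 = 7^2 ↦ 8^2|_8 = 64 ⇒ 63

7^2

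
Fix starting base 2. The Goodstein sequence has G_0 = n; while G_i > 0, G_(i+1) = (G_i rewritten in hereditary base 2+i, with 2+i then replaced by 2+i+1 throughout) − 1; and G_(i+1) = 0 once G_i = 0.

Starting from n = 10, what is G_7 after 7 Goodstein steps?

1937434592

(0) 10|_2 = 2^(2 + 1) + 2 ↦ 3^(3 + 1) + 3|_3 = 84 ⇒ 83
(1) 83|_3 = 3^(3 + 1) + 2 ↦ 4^(4 + 1) + 2|_4 = 1026 ⇒ 1025
(2) 1025|_4 = 4^(4 + 1) + 1 ↦ 5^(5 + 1) + 1|_5 = 15626 ⇒ 15625
(3) 15625|_5 = 5^(5 + 1) ↦ 6^(6 + 1)|_6 = 279936 ⇒ 279935
(4) 279935|_6 = 5·6^6 + 5·6^5 + 5·6^4 + 5·6^3 + 5·6^2 + 5·6 + 5 ↦ 5·7^7 + 5·7^5 + 5·7^4 + 5·7^3 + 5·7^2 + 5·7 + 5|_7 = 4215755 ⇒ 4215754
(5) 4215754|_7 = 5·7^7 + 5·7^5 + 5·7^4 + 5·7^3 + 5·7^2 + 5·7 + 4 ↦ 5·8^8 + 5·8^5 + 5·8^4 + 5·8^3 + 5·8^2 + 5·8 + 4|_8 = 84073324 ⇒ 84073323
(6) 84073323|_8 = 5·8^8 + 5·8^5 + 5·8^4 + 5·8^3 + 5·8^2 + 5·8 + 3 ↦ 5·9^9 + 5·9^5 + 5·9^4 + 5·9^3 + 5·9^2 + 5·9 + 3|_9 = 1937434593 ⇒ 1937434592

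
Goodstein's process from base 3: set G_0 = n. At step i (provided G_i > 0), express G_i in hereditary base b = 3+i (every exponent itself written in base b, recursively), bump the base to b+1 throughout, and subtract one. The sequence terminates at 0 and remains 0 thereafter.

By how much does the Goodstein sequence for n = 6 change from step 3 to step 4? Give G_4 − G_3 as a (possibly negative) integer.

base 3: 6 = 2·3; at 4: 2·4 = 8; next = 7
base 4: 7 = 4 + 3; at 5: 5 + 3 = 8; next = 7
base 5: 7 = 5 + 2; at 6: 6 + 2 = 8; next = 7
base 6: 7 = 6 + 1; at 7: 7 + 1 = 8; next = 7

0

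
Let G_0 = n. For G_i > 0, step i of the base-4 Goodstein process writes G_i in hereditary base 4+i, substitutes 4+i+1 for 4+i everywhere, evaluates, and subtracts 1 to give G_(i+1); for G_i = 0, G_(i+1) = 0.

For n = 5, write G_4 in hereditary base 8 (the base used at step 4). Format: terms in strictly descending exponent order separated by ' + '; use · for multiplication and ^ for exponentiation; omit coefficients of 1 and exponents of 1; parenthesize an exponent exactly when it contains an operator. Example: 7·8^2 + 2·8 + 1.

3

[0] 5 ≡ 4 + 1 (base 4). Lift 5: 6. −1: 5.
[1] 5 ≡ 5 (base 5). Lift 6: 6. −1: 5.
[2] 5 ≡ 5 (base 6). Lift 7: 5. −1: 4.
[3] 4 ≡ 4 (base 7). Lift 8: 4. −1: 3.
[4] 3 ≡ 3 (base 8). Lift 9: 3. −1: 2.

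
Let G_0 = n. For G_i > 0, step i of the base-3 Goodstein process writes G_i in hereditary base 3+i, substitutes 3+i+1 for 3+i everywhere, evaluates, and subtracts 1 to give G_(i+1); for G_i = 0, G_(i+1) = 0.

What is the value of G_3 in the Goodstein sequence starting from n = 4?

3

step 0: 4 = 3 + 1; sub 4 for 3: 4 + 1; = 5; G_1 = 5−1 = 4
step 1: 4 = 4; sub 5 for 4: 5; = 5; G_2 = 5−1 = 4
step 2: 4 = 4; sub 6 for 5: 4; = 4; G_3 = 4−1 = 3
step 3: 3 = 3; sub 7 for 6: 3; = 3; G_4 = 3−1 = 2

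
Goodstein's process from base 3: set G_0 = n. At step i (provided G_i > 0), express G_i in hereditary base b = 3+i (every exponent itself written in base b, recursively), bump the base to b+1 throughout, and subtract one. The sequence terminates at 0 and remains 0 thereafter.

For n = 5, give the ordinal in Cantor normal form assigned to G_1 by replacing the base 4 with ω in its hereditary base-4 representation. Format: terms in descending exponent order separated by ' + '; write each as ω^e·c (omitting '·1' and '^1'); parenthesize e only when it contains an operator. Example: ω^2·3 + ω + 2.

ω + 1

base 3: 5 = 3 + 2; at 4: 4 + 2 = 6; next = 5
base 4: 5 = 4 + 1; at 5: 5 + 1 = 6; next = 5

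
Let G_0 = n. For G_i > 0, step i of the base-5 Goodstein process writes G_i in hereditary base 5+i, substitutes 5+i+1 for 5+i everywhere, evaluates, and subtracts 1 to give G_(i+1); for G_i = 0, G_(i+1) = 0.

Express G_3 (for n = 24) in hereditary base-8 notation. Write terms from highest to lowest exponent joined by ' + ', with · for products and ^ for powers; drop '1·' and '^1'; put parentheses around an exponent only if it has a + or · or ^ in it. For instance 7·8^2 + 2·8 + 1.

4·8 + 1

[0] 24 ≡ 4·5 + 4 (base 5). Lift 6: 28. −1: 27.
[1] 27 ≡ 4·6 + 3 (base 6). Lift 7: 31. −1: 30.
[2] 30 ≡ 4·7 + 2 (base 7). Lift 8: 34. −1: 33.
[3] 33 ≡ 4·8 + 1 (base 8). Lift 9: 37. −1: 36.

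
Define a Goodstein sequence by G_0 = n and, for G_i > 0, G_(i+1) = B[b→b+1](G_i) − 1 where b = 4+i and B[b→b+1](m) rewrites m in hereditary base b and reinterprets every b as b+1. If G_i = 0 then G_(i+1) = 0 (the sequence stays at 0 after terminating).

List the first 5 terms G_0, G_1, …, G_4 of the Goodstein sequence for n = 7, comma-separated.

i=0: 7 = 4 + 3 (b=4); 4→5: 5 + 3 = 8; 8−1 = 7
i=1: 7 = 5 + 2 (b=5); 5→6: 6 + 2 = 8; 8−1 = 7
i=2: 7 = 6 + 1 (b=6); 6→7: 7 + 1 = 8; 8−1 = 7
i=3: 7 = 7 (b=7); 7→8: 8 = 8; 8−1 = 7

7, 7, 7, 7, 7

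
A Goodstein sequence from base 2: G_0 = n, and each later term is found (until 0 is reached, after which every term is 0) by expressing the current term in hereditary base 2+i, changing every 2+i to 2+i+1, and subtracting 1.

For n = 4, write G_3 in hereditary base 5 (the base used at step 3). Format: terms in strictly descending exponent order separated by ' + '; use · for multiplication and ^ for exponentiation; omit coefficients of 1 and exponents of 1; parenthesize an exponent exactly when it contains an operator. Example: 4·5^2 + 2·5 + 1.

2·5^2 + 2·5

4 —HB2→ 2^2 —bump→ 3^3 = 27 —(−1)→ 26
26 —HB3→ 2·3^2 + 2·3 + 2 —bump→ 2·4^2 + 2·4 + 2 = 42 —(−1)→ 41
41 —HB4→ 2·4^2 + 2·4 + 1 —bump→ 2·5^2 + 2·5 + 1 = 61 —(−1)→ 60
60 —HB5→ 2·5^2 + 2·5 —bump→ 2·6^2 + 2·6 = 84 —(−1)→ 83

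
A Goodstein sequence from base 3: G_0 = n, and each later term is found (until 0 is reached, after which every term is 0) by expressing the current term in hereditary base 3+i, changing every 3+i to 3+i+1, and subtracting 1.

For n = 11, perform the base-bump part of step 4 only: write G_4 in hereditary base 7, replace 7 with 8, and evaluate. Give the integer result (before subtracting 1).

44

G_0 = 11. HB_3(11) = 3^2 + 2. Bump = 18. G_1 = 17.
G_1 = 17. HB_4(17) = 4^2 + 1. Bump = 26. G_2 = 25.
G_2 = 25. HB_5(25) = 5^2. Bump = 36. G_3 = 35.
G_3 = 35. HB_6(35) = 5·6 + 5. Bump = 40. G_4 = 39.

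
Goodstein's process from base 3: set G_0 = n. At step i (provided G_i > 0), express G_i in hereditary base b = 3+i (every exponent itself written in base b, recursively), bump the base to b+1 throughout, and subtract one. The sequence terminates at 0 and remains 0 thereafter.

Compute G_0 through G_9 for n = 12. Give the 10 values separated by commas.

G_0=12  [base 3] 3^2 + 3  →[3↦4]→  4^2 + 4 = 20  −1 ⇒ G_1=19
G_1=19  [base 4] 4^2 + 3  →[4↦5]→  5^2 + 3 = 28  −1 ⇒ G_2=27
G_2=27  [base 5] 5^2 + 2  →[5↦6]→  6^2 + 2 = 38  −1 ⇒ G_3=37
G_3=37  [base 6] 6^2 + 1  →[6↦7]→  7^2 + 1 = 50  −1 ⇒ G_4=49
G_4=49  [base 7] 7^2  →[7↦8]→  8^2 = 64  −1 ⇒ G_5=63
G_5=63  [base 8] 7·8 + 7  →[8↦9]→  7·9 + 7 = 70  −1 ⇒ G_6=69
G_6=69  [base 9] 7·9 + 6  →[9↦10]→  7·10 + 6 = 76  −1 ⇒ G_7=75
G_7=75  [base 10] 7·10 + 5  →[10↦11]→  7·11 + 5 = 82  −1 ⇒ G_8=81
G_8=81  [base 11] 7·11 + 4  →[11↦12]→  7·12 + 4 = 88  −1 ⇒ G_9=87

12, 19, 27, 37, 49, 63, 69, 75, 81, 87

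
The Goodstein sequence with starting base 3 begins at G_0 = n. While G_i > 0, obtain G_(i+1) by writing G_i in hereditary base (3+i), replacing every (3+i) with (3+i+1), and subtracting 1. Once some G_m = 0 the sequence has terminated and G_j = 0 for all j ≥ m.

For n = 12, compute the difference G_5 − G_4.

14

base 3: 12 = 3^2 + 3; at 4: 4^2 + 4 = 20; next = 19
base 4: 19 = 4^2 + 3; at 5: 5^2 + 3 = 28; next = 27
base 5: 27 = 5^2 + 2; at 6: 6^2 + 2 = 38; next = 37
base 6: 37 = 6^2 + 1; at 7: 7^2 + 1 = 50; next = 49
base 7: 49 = 7^2; at 8: 8^2 = 64; next = 63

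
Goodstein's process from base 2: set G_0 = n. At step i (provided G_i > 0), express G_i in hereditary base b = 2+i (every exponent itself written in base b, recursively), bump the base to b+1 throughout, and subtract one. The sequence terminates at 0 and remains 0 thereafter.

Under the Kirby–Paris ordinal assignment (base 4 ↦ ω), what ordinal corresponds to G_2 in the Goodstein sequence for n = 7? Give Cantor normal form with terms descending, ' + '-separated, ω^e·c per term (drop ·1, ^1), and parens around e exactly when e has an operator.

G_0=7  [base 2] 2^2 + 2 + 1  →[2↦3]→  3^3 + 3 + 1 = 31  −1 ⇒ G_1=30
G_1=30  [base 3] 3^3 + 3  →[3↦4]→  4^4 + 4 = 260  −1 ⇒ G_2=259
G_2=259  [base 4] 4^4 + 3  →[4↦5]→  5^5 + 3 = 3128  −1 ⇒ G_3=3127

ω^ω + 3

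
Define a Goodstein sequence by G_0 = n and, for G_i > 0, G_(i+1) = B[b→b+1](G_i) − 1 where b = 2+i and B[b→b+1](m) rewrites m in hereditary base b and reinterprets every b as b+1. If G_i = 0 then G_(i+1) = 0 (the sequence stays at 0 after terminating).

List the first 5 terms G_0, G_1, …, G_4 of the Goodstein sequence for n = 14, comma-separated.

i=0: 14 = 2^(2 + 1) + 2^2 + 2 (b=2); 2→3: 3^(3 + 1) + 3^3 + 3 = 111; 111−1 = 110
i=1: 110 = 3^(3 + 1) + 3^3 + 2 (b=3); 3→4: 4^(4 + 1) + 4^4 + 2 = 1282; 1282−1 = 1281
i=2: 1281 = 4^(4 + 1) + 4^4 + 1 (b=4); 4→5: 5^(5 + 1) + 5^5 + 1 = 18751; 18751−1 = 18750
i=3: 18750 = 5^(5 + 1) + 5^5 (b=5); 5→6: 6^(6 + 1) + 6^6 = 326592; 326592−1 = 326591

14, 110, 1281, 18750, 326591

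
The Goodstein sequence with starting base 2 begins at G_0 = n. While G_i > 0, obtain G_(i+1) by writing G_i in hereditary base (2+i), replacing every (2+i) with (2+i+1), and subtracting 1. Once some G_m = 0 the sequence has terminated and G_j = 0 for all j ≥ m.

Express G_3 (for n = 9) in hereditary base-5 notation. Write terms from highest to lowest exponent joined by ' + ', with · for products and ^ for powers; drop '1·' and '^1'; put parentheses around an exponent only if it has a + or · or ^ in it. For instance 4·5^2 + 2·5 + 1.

3·5^5 + 3·5^3 + 3·5^2 + 3·5 + 2

G_0 = 9. HB_2(9) = 2^(2 + 1) + 1. Bump = 82. G_1 = 81.
G_1 = 81. HB_3(81) = 3^(3 + 1). Bump = 1024. G_2 = 1023.
G_2 = 1023. HB_4(1023) = 3·4^4 + 3·4^3 + 3·4^2 + 3·4 + 3. Bump = 9843. G_3 = 9842.
G_3 = 9842. HB_5(9842) = 3·5^5 + 3·5^3 + 3·5^2 + 3·5 + 2. Bump = 140744. G_4 = 140743.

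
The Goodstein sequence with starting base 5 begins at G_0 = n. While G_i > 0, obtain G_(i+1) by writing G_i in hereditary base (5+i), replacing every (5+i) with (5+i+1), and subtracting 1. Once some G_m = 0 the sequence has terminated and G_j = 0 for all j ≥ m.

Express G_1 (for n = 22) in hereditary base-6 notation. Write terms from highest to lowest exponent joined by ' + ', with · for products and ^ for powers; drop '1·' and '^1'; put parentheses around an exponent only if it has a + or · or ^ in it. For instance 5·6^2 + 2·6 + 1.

4·6 + 1

base 5: 22 = 4·5 + 2; at 6: 4·6 + 2 = 26; next = 25
base 6: 25 = 4·6 + 1; at 7: 4·7 + 1 = 29; next = 28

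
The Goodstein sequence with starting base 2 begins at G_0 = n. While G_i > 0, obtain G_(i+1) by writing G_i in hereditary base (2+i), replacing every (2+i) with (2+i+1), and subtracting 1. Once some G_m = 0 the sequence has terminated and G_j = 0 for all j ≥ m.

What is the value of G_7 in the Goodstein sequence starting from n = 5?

2454

G_0=5  [base 2] 2^2 + 1  →[2↦3]→  3^3 + 1 = 28  −1 ⇒ G_1=27
G_1=27  [base 3] 3^3  →[3↦4]→  4^4 = 256  −1 ⇒ G_2=255
G_2=255  [base 4] 3·4^3 + 3·4^2 + 3·4 + 3  →[4↦5]→  3·5^3 + 3·5^2 + 3·5 + 3 = 468  −1 ⇒ G_3=467
G_3=467  [base 5] 3·5^3 + 3·5^2 + 3·5 + 2  →[5↦6]→  3·6^3 + 3·6^2 + 3·6 + 2 = 776  −1 ⇒ G_4=775
G_4=775  [base 6] 3·6^3 + 3·6^2 + 3·6 + 1  →[6↦7]→  3·7^3 + 3·7^2 + 3·7 + 1 = 1198  −1 ⇒ G_5=1197
G_5=1197  [base 7] 3·7^3 + 3·7^2 + 3·7  →[7↦8]→  3·8^3 + 3·8^2 + 3·8 = 1752  −1 ⇒ G_6=1751
G_6=1751  [base 8] 3·8^3 + 3·8^2 + 2·8 + 7  →[8↦9]→  3·9^3 + 3·9^2 + 2·9 + 7 = 2455  −1 ⇒ G_7=2454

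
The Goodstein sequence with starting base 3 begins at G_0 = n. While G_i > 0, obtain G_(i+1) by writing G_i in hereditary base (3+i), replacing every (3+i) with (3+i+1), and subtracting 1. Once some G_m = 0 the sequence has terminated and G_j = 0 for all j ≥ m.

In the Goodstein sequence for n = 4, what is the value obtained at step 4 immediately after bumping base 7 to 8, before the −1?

step 0: 4 = 3 + 1; sub 4 for 3: 4 + 1; = 5; G_1 = 5−1 = 4
step 1: 4 = 4; sub 5 for 4: 5; = 5; G_2 = 5−1 = 4
step 2: 4 = 4; sub 6 for 5: 4; = 4; G_3 = 4−1 = 3
step 3: 3 = 3; sub 7 for 6: 3; = 3; G_4 = 3−1 = 2

2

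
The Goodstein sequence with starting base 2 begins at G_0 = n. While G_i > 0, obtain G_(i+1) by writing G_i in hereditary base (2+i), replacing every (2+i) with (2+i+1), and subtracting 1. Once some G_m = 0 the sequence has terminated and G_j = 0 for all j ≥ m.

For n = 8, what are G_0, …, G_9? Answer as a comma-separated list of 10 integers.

G_0 = 8. HB_2(8) = 2^(2 + 1). Bump = 81. G_1 = 80.
G_1 = 80. HB_3(80) = 2·3^3 + 2·3^2 + 2·3 + 2. Bump = 554. G_2 = 553.
G_2 = 553. HB_4(553) = 2·4^4 + 2·4^2 + 2·4 + 1. Bump = 6311. G_3 = 6310.
G_3 = 6310. HB_5(6310) = 2·5^5 + 2·5^2 + 2·5. Bump = 93396. G_4 = 93395.
G_4 = 93395. HB_6(93395) = 2·6^6 + 2·6^2 + 6 + 5. Bump = 1647196. G_5 = 1647195.
G_5 = 1647195. HB_7(1647195) = 2·7^7 + 2·7^2 + 7 + 4. Bump = 33554572. G_6 = 33554571.
G_6 = 33554571. HB_8(33554571) = 2·8^8 + 2·8^2 + 8 + 3. Bump = 774841152. G_7 = 774841151.
G_7 = 774841151. HB_9(774841151) = 2·9^9 + 2·9^2 + 9 + 2. Bump = 20000000212. G_8 = 20000000211.
G_8 = 20000000211. HB_10(20000000211) = 2·10^10 + 2·10^2 + 10 + 1. Bump = 570623341476. G_9 = 570623341475.

8, 80, 553, 6310, 93395, 1647195, 33554571, 774841151, 20000000211, 570623341475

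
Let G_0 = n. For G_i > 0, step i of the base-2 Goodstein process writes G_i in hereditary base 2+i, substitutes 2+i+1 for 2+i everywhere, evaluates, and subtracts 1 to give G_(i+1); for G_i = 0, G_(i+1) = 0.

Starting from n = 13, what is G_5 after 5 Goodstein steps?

G_0=13  [base 2] 2^(2 + 1) + 2^2 + 1  →[2↦3]→  3^(3 + 1) + 3^3 + 1 = 109  −1 ⇒ G_1=108
G_1=108  [base 3] 3^(3 + 1) + 3^3  →[3↦4]→  4^(4 + 1) + 4^4 = 1280  −1 ⇒ G_2=1279
G_2=1279  [base 4] 4^(4 + 1) + 3·4^3 + 3·4^2 + 3·4 + 3  →[4↦5]→  5^(5 + 1) + 3·5^3 + 3·5^2 + 3·5 + 3 = 16093  −1 ⇒ G_3=16092
G_3=16092  [base 5] 5^(5 + 1) + 3·5^3 + 3·5^2 + 3·5 + 2  →[5↦6]→  6^(6 + 1) + 3·6^3 + 3·6^2 + 3·6 + 2 = 280712  −1 ⇒ G_4=280711
G_4=280711  [base 6] 6^(6 + 1) + 3·6^3 + 3·6^2 + 3·6 + 1  →[6↦7]→  7^(7 + 1) + 3·7^3 + 3·7^2 + 3·7 + 1 = 5765999  −1 ⇒ G_5=5765998
G_5=5765998  [base 7] 7^(7 + 1) + 3·7^3 + 3·7^2 + 3·7  →[7↦8]→  8^(8 + 1) + 3·8^3 + 3·8^2 + 3·8 = 134219480  −1 ⇒ G_6=134219479

5765998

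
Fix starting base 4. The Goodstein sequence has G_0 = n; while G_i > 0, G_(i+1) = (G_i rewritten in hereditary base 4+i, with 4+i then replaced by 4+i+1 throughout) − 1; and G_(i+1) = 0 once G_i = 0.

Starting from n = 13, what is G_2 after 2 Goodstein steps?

base 4: 13 = 3·4 + 1; at 5: 3·5 + 1 = 16; next = 15
base 5: 15 = 3·5; at 6: 3·6 = 18; next = 17
base 6: 17 = 2·6 + 5; at 7: 2·7 + 5 = 19; next = 18

17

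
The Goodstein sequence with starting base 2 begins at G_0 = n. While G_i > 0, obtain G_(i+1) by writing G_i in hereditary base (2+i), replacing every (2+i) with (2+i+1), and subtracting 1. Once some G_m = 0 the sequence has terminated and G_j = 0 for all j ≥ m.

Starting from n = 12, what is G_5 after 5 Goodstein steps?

G_0 = 12. HB_2(12) = 2^(2 + 1) + 2^2. Bump = 108. G_1 = 107.
G_1 = 107. HB_3(107) = 3^(3 + 1) + 2·3^2 + 2·3 + 2. Bump = 1066. G_2 = 1065.
G_2 = 1065. HB_4(1065) = 4^(4 + 1) + 2·4^2 + 2·4 + 1. Bump = 15686. G_3 = 15685.
G_3 = 15685. HB_5(15685) = 5^(5 + 1) + 2·5^2 + 2·5. Bump = 280020. G_4 = 280019.
G_4 = 280019. HB_6(280019) = 6^(6 + 1) + 2·6^2 + 6 + 5. Bump = 5764911. G_5 = 5764910.

5764910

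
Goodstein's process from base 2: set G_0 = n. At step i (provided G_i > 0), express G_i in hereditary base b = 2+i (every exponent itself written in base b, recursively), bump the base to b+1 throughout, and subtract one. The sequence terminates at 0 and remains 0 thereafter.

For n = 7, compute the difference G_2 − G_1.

229

base 2: 7 = 2^2 + 2 + 1; at 3: 3^3 + 3 + 1 = 31; next = 30
base 3: 30 = 3^3 + 3; at 4: 4^4 + 4 = 260; next = 259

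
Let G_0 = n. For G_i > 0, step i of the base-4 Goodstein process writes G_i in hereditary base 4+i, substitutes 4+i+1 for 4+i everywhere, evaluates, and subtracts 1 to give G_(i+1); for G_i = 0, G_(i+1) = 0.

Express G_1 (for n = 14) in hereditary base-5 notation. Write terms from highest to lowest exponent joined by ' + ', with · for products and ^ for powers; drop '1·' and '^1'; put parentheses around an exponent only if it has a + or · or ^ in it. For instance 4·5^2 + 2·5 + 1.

[0] 14 ≡ 3·4 + 2 (base 4). Lift 5: 17. −1: 16.
[1] 16 ≡ 3·5 + 1 (base 5). Lift 6: 19. −1: 18.

3·5 + 1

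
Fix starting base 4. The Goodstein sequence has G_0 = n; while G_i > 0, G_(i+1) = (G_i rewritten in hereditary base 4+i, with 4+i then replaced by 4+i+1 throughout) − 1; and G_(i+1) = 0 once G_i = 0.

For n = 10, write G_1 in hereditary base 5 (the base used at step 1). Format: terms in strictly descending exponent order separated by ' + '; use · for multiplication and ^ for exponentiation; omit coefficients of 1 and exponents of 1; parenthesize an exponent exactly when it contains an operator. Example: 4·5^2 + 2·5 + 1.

G_0 = 10. HB_4(10) = 2·4 + 2. Bump = 12. G_1 = 11.
G_1 = 11. HB_5(11) = 2·5 + 1. Bump = 13. G_2 = 12.

2·5 + 1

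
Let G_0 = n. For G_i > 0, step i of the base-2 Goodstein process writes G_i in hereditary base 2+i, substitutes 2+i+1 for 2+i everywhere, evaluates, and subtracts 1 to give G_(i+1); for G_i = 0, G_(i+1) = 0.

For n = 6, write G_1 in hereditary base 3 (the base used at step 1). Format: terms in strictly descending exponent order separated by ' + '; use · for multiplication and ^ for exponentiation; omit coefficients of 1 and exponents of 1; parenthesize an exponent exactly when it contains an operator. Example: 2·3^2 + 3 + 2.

G_0=6  [base 2] 2^2 + 2  →[2↦3]→  3^3 + 3 = 30  −1 ⇒ G_1=29
G_1=29  [base 3] 3^3 + 2  →[3↦4]→  4^4 + 2 = 258  −1 ⇒ G_2=257

3^3 + 2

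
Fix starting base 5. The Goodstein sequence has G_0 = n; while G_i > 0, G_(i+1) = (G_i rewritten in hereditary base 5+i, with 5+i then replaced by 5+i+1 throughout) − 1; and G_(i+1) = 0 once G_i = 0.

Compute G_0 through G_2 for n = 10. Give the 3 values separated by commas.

10, 11, 11

G_0=10  [base 5] 2·5  →[5↦6]→  2·6 = 12  −1 ⇒ G_1=11
G_1=11  [base 6] 6 + 5  →[6↦7]→  7 + 5 = 12  −1 ⇒ G_2=11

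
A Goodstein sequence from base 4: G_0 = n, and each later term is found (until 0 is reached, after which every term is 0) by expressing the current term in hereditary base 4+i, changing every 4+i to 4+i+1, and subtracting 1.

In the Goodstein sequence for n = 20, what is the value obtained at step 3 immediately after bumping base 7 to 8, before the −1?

66

base 4: 20 = 4^2 + 4; at 5: 5^2 + 5 = 30; next = 29
base 5: 29 = 5^2 + 4; at 6: 6^2 + 4 = 40; next = 39
base 6: 39 = 6^2 + 3; at 7: 7^2 + 3 = 52; next = 51
base 7: 51 = 7^2 + 2; at 8: 8^2 + 2 = 66; next = 65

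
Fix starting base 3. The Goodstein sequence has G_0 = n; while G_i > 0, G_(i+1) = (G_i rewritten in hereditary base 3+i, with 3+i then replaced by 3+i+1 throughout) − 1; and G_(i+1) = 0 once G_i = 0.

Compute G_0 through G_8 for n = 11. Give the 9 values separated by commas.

11, 17, 25, 35, 39, 43, 47, 51, 55

11 —HB3→ 3^2 + 2 —bump→ 4^2 + 2 = 18 —(−1)→ 17
17 —HB4→ 4^2 + 1 —bump→ 5^2 + 1 = 26 —(−1)→ 25
25 —HB5→ 5^2 —bump→ 6^2 = 36 —(−1)→ 35
35 —HB6→ 5·6 + 5 —bump→ 5·7 + 5 = 40 —(−1)→ 39
39 —HB7→ 5·7 + 4 —bump→ 5·8 + 4 = 44 —(−1)→ 43
43 —HB8→ 5·8 + 3 —bump→ 5·9 + 3 = 48 —(−1)→ 47
47 —HB9→ 5·9 + 2 —bump→ 5·10 + 2 = 52 —(−1)→ 51
51 —HB10→ 5·10 + 1 —bump→ 5·11 + 1 = 56 —(−1)→ 55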